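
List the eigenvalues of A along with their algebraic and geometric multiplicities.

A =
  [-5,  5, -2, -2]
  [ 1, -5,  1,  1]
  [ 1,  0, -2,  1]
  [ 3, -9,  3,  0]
λ = -3: alg = 4, geom = 2

Step 1 — factor the characteristic polynomial to read off the algebraic multiplicities:
  χ_A(x) = (x + 3)^4

Step 2 — compute geometric multiplicities via the rank-nullity identity g(λ) = n − rank(A − λI):
  rank(A − (-3)·I) = 2, so dim ker(A − (-3)·I) = n − 2 = 2

Summary:
  λ = -3: algebraic multiplicity = 4, geometric multiplicity = 2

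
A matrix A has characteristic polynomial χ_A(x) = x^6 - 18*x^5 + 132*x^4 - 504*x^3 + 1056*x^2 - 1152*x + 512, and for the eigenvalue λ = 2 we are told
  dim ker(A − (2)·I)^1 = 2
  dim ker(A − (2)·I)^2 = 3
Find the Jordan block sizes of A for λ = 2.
Block sizes for λ = 2: [2, 1]

From the dimensions of kernels of powers, the number of Jordan blocks of size at least j is d_j − d_{j−1} where d_j = dim ker(N^j) (with d_0 = 0). Computing the differences gives [2, 1].
The number of blocks of size exactly k is (#blocks of size ≥ k) − (#blocks of size ≥ k + 1), so the partition is: 1 block(s) of size 1, 1 block(s) of size 2.
In nonincreasing order the block sizes are [2, 1].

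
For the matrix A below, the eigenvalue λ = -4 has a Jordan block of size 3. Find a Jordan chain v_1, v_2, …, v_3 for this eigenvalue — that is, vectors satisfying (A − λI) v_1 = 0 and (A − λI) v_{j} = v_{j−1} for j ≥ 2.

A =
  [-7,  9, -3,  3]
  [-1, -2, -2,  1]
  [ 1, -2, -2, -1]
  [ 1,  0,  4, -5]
A Jordan chain for λ = -4 of length 3:
v_1 = (-3, -1, 1, 1)ᵀ
v_2 = (9, 2, -2, 0)ᵀ
v_3 = (0, 1, 0, 0)ᵀ

Let N = A − (-4)·I. We want v_3 with N^3 v_3 = 0 but N^2 v_3 ≠ 0; then v_{j-1} := N · v_j for j = 3, …, 2.

Pick v_3 = (0, 1, 0, 0)ᵀ.
Then v_2 = N · v_3 = (9, 2, -2, 0)ᵀ.
Then v_1 = N · v_2 = (-3, -1, 1, 1)ᵀ.

Sanity check: (A − (-4)·I) v_1 = (0, 0, 0, 0)ᵀ = 0. ✓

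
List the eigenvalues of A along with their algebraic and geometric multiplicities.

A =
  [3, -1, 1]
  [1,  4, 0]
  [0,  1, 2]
λ = 3: alg = 3, geom = 1

Step 1 — factor the characteristic polynomial to read off the algebraic multiplicities:
  χ_A(x) = (x - 3)^3

Step 2 — compute geometric multiplicities via the rank-nullity identity g(λ) = n − rank(A − λI):
  rank(A − (3)·I) = 2, so dim ker(A − (3)·I) = n − 2 = 1

Summary:
  λ = 3: algebraic multiplicity = 3, geometric multiplicity = 1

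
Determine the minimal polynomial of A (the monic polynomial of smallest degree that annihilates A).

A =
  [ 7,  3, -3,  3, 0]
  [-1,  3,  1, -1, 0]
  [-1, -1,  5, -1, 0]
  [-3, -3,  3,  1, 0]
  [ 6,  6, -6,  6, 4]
x^2 - 8*x + 16

The characteristic polynomial is χ_A(x) = (x - 4)^5, so the eigenvalues are known. The minimal polynomial is
  m_A(x) = Π_λ (x − λ)^{k_λ}
where k_λ is the size of the *largest* Jordan block for λ (equivalently, the smallest k with (A − λI)^k v = 0 for every generalised eigenvector v of λ).

  λ = 4: largest Jordan block has size 2, contributing (x − 4)^2

So m_A(x) = (x - 4)^2 = x^2 - 8*x + 16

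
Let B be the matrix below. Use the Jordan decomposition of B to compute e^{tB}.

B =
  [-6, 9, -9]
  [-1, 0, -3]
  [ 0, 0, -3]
e^{tB} =
  [-3*t*exp(-3*t) + exp(-3*t), 9*t*exp(-3*t), -9*t*exp(-3*t)]
  [-t*exp(-3*t), 3*t*exp(-3*t) + exp(-3*t), -3*t*exp(-3*t)]
  [0, 0, exp(-3*t)]

Strategy: write B = P · J · P⁻¹ where J is a Jordan canonical form, so e^{tB} = P · e^{tJ} · P⁻¹, and e^{tJ} can be computed block-by-block.

B has Jordan form
J =
  [-3,  1,  0]
  [ 0, -3,  0]
  [ 0,  0, -3]
(up to reordering of blocks).

Per-block formulas:
  For a 2×2 Jordan block J_2(-3): exp(t · J_2(-3)) = e^(-3t)·(I + t·N), where N is the 2×2 nilpotent shift.
  For a 1×1 block at λ = -3: exp(t · [-3]) = [e^(-3t)].

After assembling e^{tJ} and conjugating by P, we get:

e^{tB} =
  [-3*t*exp(-3*t) + exp(-3*t), 9*t*exp(-3*t), -9*t*exp(-3*t)]
  [-t*exp(-3*t), 3*t*exp(-3*t) + exp(-3*t), -3*t*exp(-3*t)]
  [0, 0, exp(-3*t)]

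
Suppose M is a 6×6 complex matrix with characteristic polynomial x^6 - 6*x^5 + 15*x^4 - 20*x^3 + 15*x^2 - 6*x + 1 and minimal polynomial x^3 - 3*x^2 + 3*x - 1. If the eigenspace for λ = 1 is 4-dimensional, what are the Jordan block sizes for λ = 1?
Block sizes for λ = 1: [3, 1, 1, 1]

Step 1 — from the characteristic polynomial, algebraic multiplicity of λ = 1 is 6. From dim ker(M − (1)·I) = 4, there are exactly 4 Jordan blocks for λ = 1.
Step 2 — from the minimal polynomial, the factor (x − 1)^3 tells us the largest block for λ = 1 has size 3.
Step 3 — with total size 6, 4 blocks, and largest block 3, the block sizes (in nonincreasing order) are [3, 1, 1, 1].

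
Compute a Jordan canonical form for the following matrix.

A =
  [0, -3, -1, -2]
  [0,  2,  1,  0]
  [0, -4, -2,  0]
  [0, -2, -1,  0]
J_3(0) ⊕ J_1(0)

The characteristic polynomial is
  det(x·I − A) = x^4

Eigenvalues and multiplicities (the geometric multiplicity of λ is n − rank(A − λI), which equals the number of Jordan blocks for λ):
  λ = 0: algebraic multiplicity = 4, geometric multiplicity = 2

Determining the block sizes for each eigenvalue:
  λ = 0: with am = 4 and gm = 2, the partition is not yet determined (e.g. several partitions of 4 into 2 parts exist). Let N = A − (0)·I. Computing rank(N^1) = 2, rank(N^2) = 1, rank(N^3) = 0; the number of blocks of size ≥ j is rank(N^{j−1}) − rank(N^j), giving [2, 1, 1]. So we have 1 block(s) of size 3, 1 block(s) of size 1 → block sizes [3, 1]

Assembling the blocks gives a Jordan form
J =
  [0, 1, 0, 0]
  [0, 0, 1, 0]
  [0, 0, 0, 0]
  [0, 0, 0, 0]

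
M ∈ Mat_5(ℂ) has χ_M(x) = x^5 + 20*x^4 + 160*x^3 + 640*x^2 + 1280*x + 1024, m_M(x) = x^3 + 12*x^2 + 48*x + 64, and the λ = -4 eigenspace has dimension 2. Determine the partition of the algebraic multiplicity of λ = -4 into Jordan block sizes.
Block sizes for λ = -4: [3, 2]

Step 1 — from the characteristic polynomial, algebraic multiplicity of λ = -4 is 5. From dim ker(M − (-4)·I) = 2, there are exactly 2 Jordan blocks for λ = -4.
Step 2 — from the minimal polynomial, the factor (x + 4)^3 tells us the largest block for λ = -4 has size 3.
Step 3 — with total size 5, 2 blocks, and largest block 3, the block sizes (in nonincreasing order) are [3, 2].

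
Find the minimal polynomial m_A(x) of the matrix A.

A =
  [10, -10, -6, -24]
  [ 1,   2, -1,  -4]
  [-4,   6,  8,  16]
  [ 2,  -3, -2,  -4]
x^3 - 12*x^2 + 48*x - 64

The characteristic polynomial is χ_A(x) = (x - 4)^4, so the eigenvalues are known. The minimal polynomial is
  m_A(x) = Π_λ (x − λ)^{k_λ}
where k_λ is the size of the *largest* Jordan block for λ (equivalently, the smallest k with (A − λI)^k v = 0 for every generalised eigenvector v of λ).

  λ = 4: largest Jordan block has size 3, contributing (x − 4)^3

So m_A(x) = (x - 4)^3 = x^3 - 12*x^2 + 48*x - 64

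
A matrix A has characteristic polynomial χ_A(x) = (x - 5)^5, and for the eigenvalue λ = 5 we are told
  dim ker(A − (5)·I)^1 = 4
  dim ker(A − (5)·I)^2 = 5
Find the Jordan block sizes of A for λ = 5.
Block sizes for λ = 5: [2, 1, 1, 1]

From the dimensions of kernels of powers, the number of Jordan blocks of size at least j is d_j − d_{j−1} where d_j = dim ker(N^j) (with d_0 = 0). Computing the differences gives [4, 1].
The number of blocks of size exactly k is (#blocks of size ≥ k) − (#blocks of size ≥ k + 1), so the partition is: 3 block(s) of size 1, 1 block(s) of size 2.
In nonincreasing order the block sizes are [2, 1, 1, 1].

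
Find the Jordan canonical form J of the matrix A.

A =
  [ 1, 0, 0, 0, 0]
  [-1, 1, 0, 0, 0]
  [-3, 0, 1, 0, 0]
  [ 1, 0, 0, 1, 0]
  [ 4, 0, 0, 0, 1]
J_2(1) ⊕ J_1(1) ⊕ J_1(1) ⊕ J_1(1)

The characteristic polynomial is
  det(x·I − A) = x^5 - 5*x^4 + 10*x^3 - 10*x^2 + 5*x - 1 = (x - 1)^5

Eigenvalues and multiplicities (the geometric multiplicity of λ is n − rank(A − λI), which equals the number of Jordan blocks for λ):
  λ = 1: algebraic multiplicity = 5, geometric multiplicity = 4

Determining the block sizes for each eigenvalue:
  λ = 1: 4 blocks summing to 5 forces exactly one block of size 2 and the rest size 1 → block sizes [2, 1, 1, 1]

Assembling the blocks gives a Jordan form
J =
  [1, 1, 0, 0, 0]
  [0, 1, 0, 0, 0]
  [0, 0, 1, 0, 0]
  [0, 0, 0, 1, 0]
  [0, 0, 0, 0, 1]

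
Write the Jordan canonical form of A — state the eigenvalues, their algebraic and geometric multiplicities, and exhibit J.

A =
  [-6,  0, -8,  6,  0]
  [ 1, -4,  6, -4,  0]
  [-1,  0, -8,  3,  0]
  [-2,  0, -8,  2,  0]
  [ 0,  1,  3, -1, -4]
J_3(-4) ⊕ J_2(-4)

The characteristic polynomial is
  det(x·I − A) = x^5 + 20*x^4 + 160*x^3 + 640*x^2 + 1280*x + 1024 = (x + 4)^5

Eigenvalues and multiplicities (the geometric multiplicity of λ is n − rank(A − λI), which equals the number of Jordan blocks for λ):
  λ = -4: algebraic multiplicity = 5, geometric multiplicity = 2

Determining the block sizes for each eigenvalue:
  λ = -4: with am = 5 and gm = 2, the partition is not yet determined (e.g. several partitions of 5 into 2 parts exist). Let N = A − (-4)·I. Computing rank(N^1) = 3, rank(N^2) = 1, rank(N^3) = 0; the number of blocks of size ≥ j is rank(N^{j−1}) − rank(N^j), giving [2, 2, 1]. So we have 1 block(s) of size 3, 1 block(s) of size 2 → block sizes [3, 2]

Assembling the blocks gives a Jordan form
J =
  [-4,  1,  0,  0,  0]
  [ 0, -4,  1,  0,  0]
  [ 0,  0, -4,  0,  0]
  [ 0,  0,  0, -4,  1]
  [ 0,  0,  0,  0, -4]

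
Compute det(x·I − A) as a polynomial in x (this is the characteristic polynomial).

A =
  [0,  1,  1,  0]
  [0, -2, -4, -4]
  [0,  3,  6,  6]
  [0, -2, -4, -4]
x^4

Expanding det(x·I − A) (e.g. by cofactor expansion or by noting that A is similar to its Jordan form J, which has the same characteristic polynomial as A) gives
  χ_A(x) = x^4
which factors as x^4. The eigenvalues (with algebraic multiplicities) are λ = 0 with multiplicity 4.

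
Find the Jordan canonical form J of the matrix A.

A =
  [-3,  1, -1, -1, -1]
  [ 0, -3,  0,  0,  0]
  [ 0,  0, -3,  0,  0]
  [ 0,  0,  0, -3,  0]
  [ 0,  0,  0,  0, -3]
J_2(-3) ⊕ J_1(-3) ⊕ J_1(-3) ⊕ J_1(-3)

The characteristic polynomial is
  det(x·I − A) = x^5 + 15*x^4 + 90*x^3 + 270*x^2 + 405*x + 243 = (x + 3)^5

Eigenvalues and multiplicities (the geometric multiplicity of λ is n − rank(A − λI), which equals the number of Jordan blocks for λ):
  λ = -3: algebraic multiplicity = 5, geometric multiplicity = 4

Determining the block sizes for each eigenvalue:
  λ = -3: 4 blocks summing to 5 forces exactly one block of size 2 and the rest size 1 → block sizes [2, 1, 1, 1]

Assembling the blocks gives a Jordan form
J =
  [-3,  1,  0,  0,  0]
  [ 0, -3,  0,  0,  0]
  [ 0,  0, -3,  0,  0]
  [ 0,  0,  0, -3,  0]
  [ 0,  0,  0,  0, -3]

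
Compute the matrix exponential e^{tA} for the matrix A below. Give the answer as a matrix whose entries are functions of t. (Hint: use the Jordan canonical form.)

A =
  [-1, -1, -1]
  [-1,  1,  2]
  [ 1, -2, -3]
e^{tA} =
  [exp(-t), -t*exp(-t), -t*exp(-t)]
  [-t*exp(-t), t^2*exp(-t)/2 + 2*t*exp(-t) + exp(-t), t^2*exp(-t)/2 + 2*t*exp(-t)]
  [t*exp(-t), -t^2*exp(-t)/2 - 2*t*exp(-t), -t^2*exp(-t)/2 - 2*t*exp(-t) + exp(-t)]

Strategy: write A = P · J · P⁻¹ where J is a Jordan canonical form, so e^{tA} = P · e^{tJ} · P⁻¹, and e^{tJ} can be computed block-by-block.

A has Jordan form
J =
  [-1,  1,  0]
  [ 0, -1,  1]
  [ 0,  0, -1]
(up to reordering of blocks).

Per-block formulas:
  For a 3×3 Jordan block J_3(-1): exp(t · J_3(-1)) = e^(-1t)·(I + t·N + (t^2/2)·N^2), where N is the 3×3 nilpotent shift.

After assembling e^{tJ} and conjugating by P, we get:

e^{tA} =
  [exp(-t), -t*exp(-t), -t*exp(-t)]
  [-t*exp(-t), t^2*exp(-t)/2 + 2*t*exp(-t) + exp(-t), t^2*exp(-t)/2 + 2*t*exp(-t)]
  [t*exp(-t), -t^2*exp(-t)/2 - 2*t*exp(-t), -t^2*exp(-t)/2 - 2*t*exp(-t) + exp(-t)]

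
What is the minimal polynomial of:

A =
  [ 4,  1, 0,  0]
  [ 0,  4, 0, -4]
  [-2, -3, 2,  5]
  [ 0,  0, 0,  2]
x^4 - 12*x^3 + 52*x^2 - 96*x + 64

The characteristic polynomial is χ_A(x) = (x - 4)^2*(x - 2)^2, so the eigenvalues are known. The minimal polynomial is
  m_A(x) = Π_λ (x − λ)^{k_λ}
where k_λ is the size of the *largest* Jordan block for λ (equivalently, the smallest k with (A − λI)^k v = 0 for every generalised eigenvector v of λ).

  λ = 2: largest Jordan block has size 2, contributing (x − 2)^2
  λ = 4: largest Jordan block has size 2, contributing (x − 4)^2

So m_A(x) = (x - 4)^2*(x - 2)^2 = x^4 - 12*x^3 + 52*x^2 - 96*x + 64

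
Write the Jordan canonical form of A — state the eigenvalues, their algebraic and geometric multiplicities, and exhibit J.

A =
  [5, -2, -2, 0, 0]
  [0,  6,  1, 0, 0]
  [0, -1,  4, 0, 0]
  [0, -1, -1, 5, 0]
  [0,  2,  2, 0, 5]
J_2(5) ⊕ J_1(5) ⊕ J_1(5) ⊕ J_1(5)

The characteristic polynomial is
  det(x·I − A) = x^5 - 25*x^4 + 250*x^3 - 1250*x^2 + 3125*x - 3125 = (x - 5)^5

Eigenvalues and multiplicities (the geometric multiplicity of λ is n − rank(A − λI), which equals the number of Jordan blocks for λ):
  λ = 5: algebraic multiplicity = 5, geometric multiplicity = 4

Determining the block sizes for each eigenvalue:
  λ = 5: 4 blocks summing to 5 forces exactly one block of size 2 and the rest size 1 → block sizes [2, 1, 1, 1]

Assembling the blocks gives a Jordan form
J =
  [5, 1, 0, 0, 0]
  [0, 5, 0, 0, 0]
  [0, 0, 5, 0, 0]
  [0, 0, 0, 5, 0]
  [0, 0, 0, 0, 5]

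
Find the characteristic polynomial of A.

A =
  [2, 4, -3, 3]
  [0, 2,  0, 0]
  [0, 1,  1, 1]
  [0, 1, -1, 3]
x^4 - 8*x^3 + 24*x^2 - 32*x + 16

Expanding det(x·I − A) (e.g. by cofactor expansion or by noting that A is similar to its Jordan form J, which has the same characteristic polynomial as A) gives
  χ_A(x) = x^4 - 8*x^3 + 24*x^2 - 32*x + 16
which factors as (x - 2)^4. The eigenvalues (with algebraic multiplicities) are λ = 2 with multiplicity 4.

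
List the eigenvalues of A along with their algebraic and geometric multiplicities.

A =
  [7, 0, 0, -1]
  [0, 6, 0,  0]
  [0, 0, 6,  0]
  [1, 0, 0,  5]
λ = 6: alg = 4, geom = 3

Step 1 — factor the characteristic polynomial to read off the algebraic multiplicities:
  χ_A(x) = (x - 6)^4

Step 2 — compute geometric multiplicities via the rank-nullity identity g(λ) = n − rank(A − λI):
  rank(A − (6)·I) = 1, so dim ker(A − (6)·I) = n − 1 = 3

Summary:
  λ = 6: algebraic multiplicity = 4, geometric multiplicity = 3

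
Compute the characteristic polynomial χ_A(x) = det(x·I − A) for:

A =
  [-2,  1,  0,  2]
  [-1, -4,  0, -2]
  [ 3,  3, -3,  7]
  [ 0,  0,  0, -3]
x^4 + 12*x^3 + 54*x^2 + 108*x + 81

Expanding det(x·I − A) (e.g. by cofactor expansion or by noting that A is similar to its Jordan form J, which has the same characteristic polynomial as A) gives
  χ_A(x) = x^4 + 12*x^3 + 54*x^2 + 108*x + 81
which factors as (x + 3)^4. The eigenvalues (with algebraic multiplicities) are λ = -3 with multiplicity 4.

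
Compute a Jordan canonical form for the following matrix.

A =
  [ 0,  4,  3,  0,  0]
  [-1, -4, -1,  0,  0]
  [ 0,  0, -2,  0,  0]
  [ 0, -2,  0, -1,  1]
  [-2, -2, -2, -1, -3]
J_3(-2) ⊕ J_2(-2)

The characteristic polynomial is
  det(x·I − A) = x^5 + 10*x^4 + 40*x^3 + 80*x^2 + 80*x + 32 = (x + 2)^5

Eigenvalues and multiplicities (the geometric multiplicity of λ is n − rank(A − λI), which equals the number of Jordan blocks for λ):
  λ = -2: algebraic multiplicity = 5, geometric multiplicity = 2

Determining the block sizes for each eigenvalue:
  λ = -2: with am = 5 and gm = 2, the partition is not yet determined (e.g. several partitions of 5 into 2 parts exist). Let N = A − (-2)·I. Computing rank(N^1) = 3, rank(N^2) = 1, rank(N^3) = 0; the number of blocks of size ≥ j is rank(N^{j−1}) − rank(N^j), giving [2, 2, 1]. So we have 1 block(s) of size 3, 1 block(s) of size 2 → block sizes [3, 2]

Assembling the blocks gives a Jordan form
J =
  [-2,  1,  0,  0,  0]
  [ 0, -2,  1,  0,  0]
  [ 0,  0, -2,  0,  0]
  [ 0,  0,  0, -2,  1]
  [ 0,  0,  0,  0, -2]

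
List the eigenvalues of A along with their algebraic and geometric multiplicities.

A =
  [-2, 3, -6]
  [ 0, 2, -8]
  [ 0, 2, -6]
λ = -2: alg = 3, geom = 2

Step 1 — factor the characteristic polynomial to read off the algebraic multiplicities:
  χ_A(x) = (x + 2)^3

Step 2 — compute geometric multiplicities via the rank-nullity identity g(λ) = n − rank(A − λI):
  rank(A − (-2)·I) = 1, so dim ker(A − (-2)·I) = n − 1 = 2

Summary:
  λ = -2: algebraic multiplicity = 3, geometric multiplicity = 2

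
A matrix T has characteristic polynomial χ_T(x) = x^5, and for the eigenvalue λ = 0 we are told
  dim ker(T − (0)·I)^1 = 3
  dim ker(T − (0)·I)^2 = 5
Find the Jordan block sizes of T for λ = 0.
Block sizes for λ = 0: [2, 2, 1]

From the dimensions of kernels of powers, the number of Jordan blocks of size at least j is d_j − d_{j−1} where d_j = dim ker(N^j) (with d_0 = 0). Computing the differences gives [3, 2].
The number of blocks of size exactly k is (#blocks of size ≥ k) − (#blocks of size ≥ k + 1), so the partition is: 1 block(s) of size 1, 2 block(s) of size 2.
In nonincreasing order the block sizes are [2, 2, 1].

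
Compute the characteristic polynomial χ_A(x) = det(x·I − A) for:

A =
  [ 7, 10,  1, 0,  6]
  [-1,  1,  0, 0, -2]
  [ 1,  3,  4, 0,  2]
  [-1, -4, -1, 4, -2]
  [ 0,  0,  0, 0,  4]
x^5 - 20*x^4 + 160*x^3 - 640*x^2 + 1280*x - 1024

Expanding det(x·I − A) (e.g. by cofactor expansion or by noting that A is similar to its Jordan form J, which has the same characteristic polynomial as A) gives
  χ_A(x) = x^5 - 20*x^4 + 160*x^3 - 640*x^2 + 1280*x - 1024
which factors as (x - 4)^5. The eigenvalues (with algebraic multiplicities) are λ = 4 with multiplicity 5.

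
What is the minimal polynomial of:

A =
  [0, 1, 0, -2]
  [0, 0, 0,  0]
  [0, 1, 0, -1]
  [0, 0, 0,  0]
x^2

The characteristic polynomial is χ_A(x) = x^4, so the eigenvalues are known. The minimal polynomial is
  m_A(x) = Π_λ (x − λ)^{k_λ}
where k_λ is the size of the *largest* Jordan block for λ (equivalently, the smallest k with (A − λI)^k v = 0 for every generalised eigenvector v of λ).

  λ = 0: largest Jordan block has size 2, contributing (x − 0)^2

So m_A(x) = x^2 = x^2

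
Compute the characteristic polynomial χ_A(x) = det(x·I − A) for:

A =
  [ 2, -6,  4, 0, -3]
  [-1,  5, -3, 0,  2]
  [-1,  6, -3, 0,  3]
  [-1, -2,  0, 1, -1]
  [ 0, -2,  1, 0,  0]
x^5 - 5*x^4 + 10*x^3 - 10*x^2 + 5*x - 1

Expanding det(x·I − A) (e.g. by cofactor expansion or by noting that A is similar to its Jordan form J, which has the same characteristic polynomial as A) gives
  χ_A(x) = x^5 - 5*x^4 + 10*x^3 - 10*x^2 + 5*x - 1
which factors as (x - 1)^5. The eigenvalues (with algebraic multiplicities) are λ = 1 with multiplicity 5.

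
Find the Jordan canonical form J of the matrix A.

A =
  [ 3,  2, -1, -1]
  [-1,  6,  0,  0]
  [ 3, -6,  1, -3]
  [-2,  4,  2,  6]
J_3(4) ⊕ J_1(4)

The characteristic polynomial is
  det(x·I − A) = x^4 - 16*x^3 + 96*x^2 - 256*x + 256 = (x - 4)^4

Eigenvalues and multiplicities (the geometric multiplicity of λ is n − rank(A − λI), which equals the number of Jordan blocks for λ):
  λ = 4: algebraic multiplicity = 4, geometric multiplicity = 2

Determining the block sizes for each eigenvalue:
  λ = 4: with am = 4 and gm = 2, the partition is not yet determined (e.g. several partitions of 4 into 2 parts exist). Let N = A − (4)·I. Computing rank(N^1) = 2, rank(N^2) = 1, rank(N^3) = 0; the number of blocks of size ≥ j is rank(N^{j−1}) − rank(N^j), giving [2, 1, 1]. So we have 1 block(s) of size 3, 1 block(s) of size 1 → block sizes [3, 1]

Assembling the blocks gives a Jordan form
J =
  [4, 1, 0, 0]
  [0, 4, 1, 0]
  [0, 0, 4, 0]
  [0, 0, 0, 4]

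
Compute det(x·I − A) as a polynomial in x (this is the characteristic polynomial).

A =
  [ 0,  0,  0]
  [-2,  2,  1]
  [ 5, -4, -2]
x^3

Expanding det(x·I − A) (e.g. by cofactor expansion or by noting that A is similar to its Jordan form J, which has the same characteristic polynomial as A) gives
  χ_A(x) = x^3
which factors as x^3. The eigenvalues (with algebraic multiplicities) are λ = 0 with multiplicity 3.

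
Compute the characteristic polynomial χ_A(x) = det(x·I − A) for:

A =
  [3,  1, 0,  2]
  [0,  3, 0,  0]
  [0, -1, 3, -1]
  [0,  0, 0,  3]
x^4 - 12*x^3 + 54*x^2 - 108*x + 81

Expanding det(x·I − A) (e.g. by cofactor expansion or by noting that A is similar to its Jordan form J, which has the same characteristic polynomial as A) gives
  χ_A(x) = x^4 - 12*x^3 + 54*x^2 - 108*x + 81
which factors as (x - 3)^4. The eigenvalues (with algebraic multiplicities) are λ = 3 with multiplicity 4.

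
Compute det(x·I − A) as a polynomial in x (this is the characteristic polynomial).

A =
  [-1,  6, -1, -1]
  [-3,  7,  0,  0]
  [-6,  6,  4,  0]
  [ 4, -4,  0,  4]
x^4 - 14*x^3 + 73*x^2 - 168*x + 144

Expanding det(x·I − A) (e.g. by cofactor expansion or by noting that A is similar to its Jordan form J, which has the same characteristic polynomial as A) gives
  χ_A(x) = x^4 - 14*x^3 + 73*x^2 - 168*x + 144
which factors as (x - 4)^2*(x - 3)^2. The eigenvalues (with algebraic multiplicities) are λ = 3 with multiplicity 2, λ = 4 with multiplicity 2.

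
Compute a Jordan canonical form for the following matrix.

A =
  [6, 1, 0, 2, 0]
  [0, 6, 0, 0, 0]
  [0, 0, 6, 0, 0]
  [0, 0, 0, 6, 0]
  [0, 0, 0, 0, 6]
J_2(6) ⊕ J_1(6) ⊕ J_1(6) ⊕ J_1(6)

The characteristic polynomial is
  det(x·I − A) = x^5 - 30*x^4 + 360*x^3 - 2160*x^2 + 6480*x - 7776 = (x - 6)^5

Eigenvalues and multiplicities (the geometric multiplicity of λ is n − rank(A − λI), which equals the number of Jordan blocks for λ):
  λ = 6: algebraic multiplicity = 5, geometric multiplicity = 4

Determining the block sizes for each eigenvalue:
  λ = 6: 4 blocks summing to 5 forces exactly one block of size 2 and the rest size 1 → block sizes [2, 1, 1, 1]

Assembling the blocks gives a Jordan form
J =
  [6, 1, 0, 0, 0]
  [0, 6, 0, 0, 0]
  [0, 0, 6, 0, 0]
  [0, 0, 0, 6, 0]
  [0, 0, 0, 0, 6]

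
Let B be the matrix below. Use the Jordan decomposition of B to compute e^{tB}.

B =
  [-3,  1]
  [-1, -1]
e^{tB} =
  [-t*exp(-2*t) + exp(-2*t), t*exp(-2*t)]
  [-t*exp(-2*t), t*exp(-2*t) + exp(-2*t)]

Strategy: write B = P · J · P⁻¹ where J is a Jordan canonical form, so e^{tB} = P · e^{tJ} · P⁻¹, and e^{tJ} can be computed block-by-block.

B has Jordan form
J =
  [-2,  1]
  [ 0, -2]
(up to reordering of blocks).

Per-block formulas:
  For a 2×2 Jordan block J_2(-2): exp(t · J_2(-2)) = e^(-2t)·(I + t·N), where N is the 2×2 nilpotent shift.

After assembling e^{tJ} and conjugating by P, we get:

e^{tB} =
  [-t*exp(-2*t) + exp(-2*t), t*exp(-2*t)]
  [-t*exp(-2*t), t*exp(-2*t) + exp(-2*t)]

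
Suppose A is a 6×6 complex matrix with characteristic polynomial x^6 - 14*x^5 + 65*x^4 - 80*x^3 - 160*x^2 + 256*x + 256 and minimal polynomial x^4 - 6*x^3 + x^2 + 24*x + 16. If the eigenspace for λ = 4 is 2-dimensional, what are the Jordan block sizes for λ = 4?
Block sizes for λ = 4: [2, 2]

Step 1 — from the characteristic polynomial, algebraic multiplicity of λ = 4 is 4. From dim ker(A − (4)·I) = 2, there are exactly 2 Jordan blocks for λ = 4.
Step 2 — from the minimal polynomial, the factor (x − 4)^2 tells us the largest block for λ = 4 has size 2.
Step 3 — with total size 4, 2 blocks, and largest block 2, the block sizes (in nonincreasing order) are [2, 2].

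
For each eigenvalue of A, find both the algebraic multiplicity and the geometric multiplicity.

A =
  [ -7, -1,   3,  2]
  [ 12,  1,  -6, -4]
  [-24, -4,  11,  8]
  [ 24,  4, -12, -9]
λ = -1: alg = 4, geom = 3

Step 1 — factor the characteristic polynomial to read off the algebraic multiplicities:
  χ_A(x) = (x + 1)^4

Step 2 — compute geometric multiplicities via the rank-nullity identity g(λ) = n − rank(A − λI):
  rank(A − (-1)·I) = 1, so dim ker(A − (-1)·I) = n − 1 = 3

Summary:
  λ = -1: algebraic multiplicity = 4, geometric multiplicity = 3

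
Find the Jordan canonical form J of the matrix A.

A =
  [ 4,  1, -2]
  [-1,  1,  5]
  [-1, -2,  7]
J_3(4)

The characteristic polynomial is
  det(x·I − A) = x^3 - 12*x^2 + 48*x - 64 = (x - 4)^3

Eigenvalues and multiplicities (the geometric multiplicity of λ is n − rank(A − λI), which equals the number of Jordan blocks for λ):
  λ = 4: algebraic multiplicity = 3, geometric multiplicity = 1

Determining the block sizes for each eigenvalue:
  λ = 4: one block (gm = 1), so the single block has size am = 3 → block sizes [3]

Assembling the blocks gives a Jordan form
J =
  [4, 1, 0]
  [0, 4, 1]
  [0, 0, 4]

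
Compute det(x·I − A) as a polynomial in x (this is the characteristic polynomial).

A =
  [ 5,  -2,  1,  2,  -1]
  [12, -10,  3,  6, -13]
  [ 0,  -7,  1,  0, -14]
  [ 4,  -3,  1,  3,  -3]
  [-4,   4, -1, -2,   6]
x^5 - 5*x^4 + 10*x^3 - 10*x^2 + 5*x - 1

Expanding det(x·I − A) (e.g. by cofactor expansion or by noting that A is similar to its Jordan form J, which has the same characteristic polynomial as A) gives
  χ_A(x) = x^5 - 5*x^4 + 10*x^3 - 10*x^2 + 5*x - 1
which factors as (x - 1)^5. The eigenvalues (with algebraic multiplicities) are λ = 1 with multiplicity 5.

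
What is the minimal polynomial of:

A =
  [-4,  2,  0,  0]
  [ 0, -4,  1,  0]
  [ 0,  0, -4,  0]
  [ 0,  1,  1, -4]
x^3 + 12*x^2 + 48*x + 64

The characteristic polynomial is χ_A(x) = (x + 4)^4, so the eigenvalues are known. The minimal polynomial is
  m_A(x) = Π_λ (x − λ)^{k_λ}
where k_λ is the size of the *largest* Jordan block for λ (equivalently, the smallest k with (A − λI)^k v = 0 for every generalised eigenvector v of λ).

  λ = -4: largest Jordan block has size 3, contributing (x + 4)^3

So m_A(x) = (x + 4)^3 = x^3 + 12*x^2 + 48*x + 64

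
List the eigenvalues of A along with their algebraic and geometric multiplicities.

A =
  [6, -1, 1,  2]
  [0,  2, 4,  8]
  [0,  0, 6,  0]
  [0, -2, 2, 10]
λ = 6: alg = 4, geom = 3

Step 1 — factor the characteristic polynomial to read off the algebraic multiplicities:
  χ_A(x) = (x - 6)^4

Step 2 — compute geometric multiplicities via the rank-nullity identity g(λ) = n − rank(A − λI):
  rank(A − (6)·I) = 1, so dim ker(A − (6)·I) = n − 1 = 3

Summary:
  λ = 6: algebraic multiplicity = 4, geometric multiplicity = 3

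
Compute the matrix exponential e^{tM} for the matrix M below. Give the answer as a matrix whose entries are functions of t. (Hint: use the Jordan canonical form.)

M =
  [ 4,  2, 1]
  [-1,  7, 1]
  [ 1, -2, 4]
e^{tM} =
  [-t*exp(5*t) + exp(5*t), 2*t*exp(5*t), t*exp(5*t)]
  [-t*exp(5*t), 2*t*exp(5*t) + exp(5*t), t*exp(5*t)]
  [t*exp(5*t), -2*t*exp(5*t), -t*exp(5*t) + exp(5*t)]

Strategy: write M = P · J · P⁻¹ where J is a Jordan canonical form, so e^{tM} = P · e^{tJ} · P⁻¹, and e^{tJ} can be computed block-by-block.

M has Jordan form
J =
  [5, 1, 0]
  [0, 5, 0]
  [0, 0, 5]
(up to reordering of blocks).

Per-block formulas:
  For a 1×1 block at λ = 5: exp(t · [5]) = [e^(5t)].
  For a 2×2 Jordan block J_2(5): exp(t · J_2(5)) = e^(5t)·(I + t·N), where N is the 2×2 nilpotent shift.

After assembling e^{tJ} and conjugating by P, we get:

e^{tM} =
  [-t*exp(5*t) + exp(5*t), 2*t*exp(5*t), t*exp(5*t)]
  [-t*exp(5*t), 2*t*exp(5*t) + exp(5*t), t*exp(5*t)]
  [t*exp(5*t), -2*t*exp(5*t), -t*exp(5*t) + exp(5*t)]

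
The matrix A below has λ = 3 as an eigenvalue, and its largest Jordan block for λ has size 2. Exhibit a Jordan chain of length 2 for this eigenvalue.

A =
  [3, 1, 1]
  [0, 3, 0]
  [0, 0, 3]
A Jordan chain for λ = 3 of length 2:
v_1 = (1, 0, 0)ᵀ
v_2 = (0, 1, 0)ᵀ

Let N = A − (3)·I. We want v_2 with N^2 v_2 = 0 but N^1 v_2 ≠ 0; then v_{j-1} := N · v_j for j = 2, …, 2.

Pick v_2 = (0, 1, 0)ᵀ.
Then v_1 = N · v_2 = (1, 0, 0)ᵀ.

Sanity check: (A − (3)·I) v_1 = (0, 0, 0)ᵀ = 0. ✓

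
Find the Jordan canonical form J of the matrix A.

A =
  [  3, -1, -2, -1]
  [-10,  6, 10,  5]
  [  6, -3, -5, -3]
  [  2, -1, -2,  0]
J_2(1) ⊕ J_1(1) ⊕ J_1(1)

The characteristic polynomial is
  det(x·I − A) = x^4 - 4*x^3 + 6*x^2 - 4*x + 1 = (x - 1)^4

Eigenvalues and multiplicities (the geometric multiplicity of λ is n − rank(A − λI), which equals the number of Jordan blocks for λ):
  λ = 1: algebraic multiplicity = 4, geometric multiplicity = 3

Determining the block sizes for each eigenvalue:
  λ = 1: 3 blocks summing to 4 forces exactly one block of size 2 and the rest size 1 → block sizes [2, 1, 1]

Assembling the blocks gives a Jordan form
J =
  [1, 1, 0, 0]
  [0, 1, 0, 0]
  [0, 0, 1, 0]
  [0, 0, 0, 1]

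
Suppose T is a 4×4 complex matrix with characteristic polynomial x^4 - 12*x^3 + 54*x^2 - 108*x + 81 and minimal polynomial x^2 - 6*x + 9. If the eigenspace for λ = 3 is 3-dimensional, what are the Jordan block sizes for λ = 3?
Block sizes for λ = 3: [2, 1, 1]

Step 1 — from the characteristic polynomial, algebraic multiplicity of λ = 3 is 4. From dim ker(T − (3)·I) = 3, there are exactly 3 Jordan blocks for λ = 3.
Step 2 — from the minimal polynomial, the factor (x − 3)^2 tells us the largest block for λ = 3 has size 2.
Step 3 — with total size 4, 3 blocks, and largest block 2, the block sizes (in nonincreasing order) are [2, 1, 1].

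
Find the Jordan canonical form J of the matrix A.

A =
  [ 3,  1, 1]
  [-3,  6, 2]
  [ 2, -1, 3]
J_3(4)

The characteristic polynomial is
  det(x·I − A) = x^3 - 12*x^2 + 48*x - 64 = (x - 4)^3

Eigenvalues and multiplicities (the geometric multiplicity of λ is n − rank(A − λI), which equals the number of Jordan blocks for λ):
  λ = 4: algebraic multiplicity = 3, geometric multiplicity = 1

Determining the block sizes for each eigenvalue:
  λ = 4: one block (gm = 1), so the single block has size am = 3 → block sizes [3]

Assembling the blocks gives a Jordan form
J =
  [4, 1, 0]
  [0, 4, 1]
  [0, 0, 4]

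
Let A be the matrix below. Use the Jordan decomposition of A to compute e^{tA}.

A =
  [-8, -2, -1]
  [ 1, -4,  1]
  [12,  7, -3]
e^{tA} =
  [-5*t^2*exp(-5*t)/2 - 3*t*exp(-5*t) + exp(-5*t), -3*t^2*exp(-5*t)/2 - 2*t*exp(-5*t), -t^2*exp(-5*t)/2 - t*exp(-5*t)]
  [5*t^2*exp(-5*t) + t*exp(-5*t), 3*t^2*exp(-5*t) + t*exp(-5*t) + exp(-5*t), t^2*exp(-5*t) + t*exp(-5*t)]
  [-5*t^2*exp(-5*t)/2 + 12*t*exp(-5*t), -3*t^2*exp(-5*t)/2 + 7*t*exp(-5*t), -t^2*exp(-5*t)/2 + 2*t*exp(-5*t) + exp(-5*t)]

Strategy: write A = P · J · P⁻¹ where J is a Jordan canonical form, so e^{tA} = P · e^{tJ} · P⁻¹, and e^{tJ} can be computed block-by-block.

A has Jordan form
J =
  [-5,  1,  0]
  [ 0, -5,  1]
  [ 0,  0, -5]
(up to reordering of blocks).

Per-block formulas:
  For a 3×3 Jordan block J_3(-5): exp(t · J_3(-5)) = e^(-5t)·(I + t·N + (t^2/2)·N^2), where N is the 3×3 nilpotent shift.

After assembling e^{tJ} and conjugating by P, we get:

e^{tA} =
  [-5*t^2*exp(-5*t)/2 - 3*t*exp(-5*t) + exp(-5*t), -3*t^2*exp(-5*t)/2 - 2*t*exp(-5*t), -t^2*exp(-5*t)/2 - t*exp(-5*t)]
  [5*t^2*exp(-5*t) + t*exp(-5*t), 3*t^2*exp(-5*t) + t*exp(-5*t) + exp(-5*t), t^2*exp(-5*t) + t*exp(-5*t)]
  [-5*t^2*exp(-5*t)/2 + 12*t*exp(-5*t), -3*t^2*exp(-5*t)/2 + 7*t*exp(-5*t), -t^2*exp(-5*t)/2 + 2*t*exp(-5*t) + exp(-5*t)]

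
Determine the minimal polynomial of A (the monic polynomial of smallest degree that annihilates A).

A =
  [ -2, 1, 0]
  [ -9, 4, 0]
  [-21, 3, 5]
x^3 - 7*x^2 + 11*x - 5

The characteristic polynomial is χ_A(x) = (x - 5)*(x - 1)^2, so the eigenvalues are known. The minimal polynomial is
  m_A(x) = Π_λ (x − λ)^{k_λ}
where k_λ is the size of the *largest* Jordan block for λ (equivalently, the smallest k with (A − λI)^k v = 0 for every generalised eigenvector v of λ).

  λ = 1: largest Jordan block has size 2, contributing (x − 1)^2
  λ = 5: largest Jordan block has size 1, contributing (x − 5)

So m_A(x) = (x - 5)*(x - 1)^2 = x^3 - 7*x^2 + 11*x - 5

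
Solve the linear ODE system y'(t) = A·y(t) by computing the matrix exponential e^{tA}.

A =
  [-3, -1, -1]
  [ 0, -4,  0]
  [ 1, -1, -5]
e^{tA} =
  [t*exp(-4*t) + exp(-4*t), -t*exp(-4*t), -t*exp(-4*t)]
  [0, exp(-4*t), 0]
  [t*exp(-4*t), -t*exp(-4*t), -t*exp(-4*t) + exp(-4*t)]

Strategy: write A = P · J · P⁻¹ where J is a Jordan canonical form, so e^{tA} = P · e^{tJ} · P⁻¹, and e^{tJ} can be computed block-by-block.

A has Jordan form
J =
  [-4,  1,  0]
  [ 0, -4,  0]
  [ 0,  0, -4]
(up to reordering of blocks).

Per-block formulas:
  For a 1×1 block at λ = -4: exp(t · [-4]) = [e^(-4t)].
  For a 2×2 Jordan block J_2(-4): exp(t · J_2(-4)) = e^(-4t)·(I + t·N), where N is the 2×2 nilpotent shift.

After assembling e^{tJ} and conjugating by P, we get:

e^{tA} =
  [t*exp(-4*t) + exp(-4*t), -t*exp(-4*t), -t*exp(-4*t)]
  [0, exp(-4*t), 0]
  [t*exp(-4*t), -t*exp(-4*t), -t*exp(-4*t) + exp(-4*t)]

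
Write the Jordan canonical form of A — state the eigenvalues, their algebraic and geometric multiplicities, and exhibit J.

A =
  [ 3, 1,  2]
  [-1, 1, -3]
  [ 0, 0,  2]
J_3(2)

The characteristic polynomial is
  det(x·I − A) = x^3 - 6*x^2 + 12*x - 8 = (x - 2)^3

Eigenvalues and multiplicities (the geometric multiplicity of λ is n − rank(A − λI), which equals the number of Jordan blocks for λ):
  λ = 2: algebraic multiplicity = 3, geometric multiplicity = 1

Determining the block sizes for each eigenvalue:
  λ = 2: one block (gm = 1), so the single block has size am = 3 → block sizes [3]

Assembling the blocks gives a Jordan form
J =
  [2, 1, 0]
  [0, 2, 1]
  [0, 0, 2]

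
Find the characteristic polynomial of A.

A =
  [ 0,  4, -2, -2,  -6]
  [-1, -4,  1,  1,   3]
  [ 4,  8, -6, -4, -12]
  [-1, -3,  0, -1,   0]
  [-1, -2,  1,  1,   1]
x^5 + 10*x^4 + 40*x^3 + 80*x^2 + 80*x + 32

Expanding det(x·I − A) (e.g. by cofactor expansion or by noting that A is similar to its Jordan form J, which has the same characteristic polynomial as A) gives
  χ_A(x) = x^5 + 10*x^4 + 40*x^3 + 80*x^2 + 80*x + 32
which factors as (x + 2)^5. The eigenvalues (with algebraic multiplicities) are λ = -2 with multiplicity 5.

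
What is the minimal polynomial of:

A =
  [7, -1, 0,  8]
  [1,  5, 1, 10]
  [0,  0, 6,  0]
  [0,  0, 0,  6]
x^3 - 18*x^2 + 108*x - 216

The characteristic polynomial is χ_A(x) = (x - 6)^4, so the eigenvalues are known. The minimal polynomial is
  m_A(x) = Π_λ (x − λ)^{k_λ}
where k_λ is the size of the *largest* Jordan block for λ (equivalently, the smallest k with (A − λI)^k v = 0 for every generalised eigenvector v of λ).

  λ = 6: largest Jordan block has size 3, contributing (x − 6)^3

So m_A(x) = (x - 6)^3 = x^3 - 18*x^2 + 108*x - 216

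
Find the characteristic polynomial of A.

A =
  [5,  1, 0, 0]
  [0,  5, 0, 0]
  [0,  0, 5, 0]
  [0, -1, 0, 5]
x^4 - 20*x^3 + 150*x^2 - 500*x + 625

Expanding det(x·I − A) (e.g. by cofactor expansion or by noting that A is similar to its Jordan form J, which has the same characteristic polynomial as A) gives
  χ_A(x) = x^4 - 20*x^3 + 150*x^2 - 500*x + 625
which factors as (x - 5)^4. The eigenvalues (with algebraic multiplicities) are λ = 5 with multiplicity 4.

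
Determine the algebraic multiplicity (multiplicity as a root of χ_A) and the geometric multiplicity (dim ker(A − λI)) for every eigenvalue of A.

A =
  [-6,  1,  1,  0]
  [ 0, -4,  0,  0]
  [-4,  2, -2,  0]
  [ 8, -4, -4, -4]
λ = -4: alg = 4, geom = 3

Step 1 — factor the characteristic polynomial to read off the algebraic multiplicities:
  χ_A(x) = (x + 4)^4

Step 2 — compute geometric multiplicities via the rank-nullity identity g(λ) = n − rank(A − λI):
  rank(A − (-4)·I) = 1, so dim ker(A − (-4)·I) = n − 1 = 3

Summary:
  λ = -4: algebraic multiplicity = 4, geometric multiplicity = 3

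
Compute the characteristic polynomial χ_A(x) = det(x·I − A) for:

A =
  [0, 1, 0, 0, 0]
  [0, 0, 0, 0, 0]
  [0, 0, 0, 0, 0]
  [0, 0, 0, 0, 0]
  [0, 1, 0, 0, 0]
x^5

Expanding det(x·I − A) (e.g. by cofactor expansion or by noting that A is similar to its Jordan form J, which has the same characteristic polynomial as A) gives
  χ_A(x) = x^5
which factors as x^5. The eigenvalues (with algebraic multiplicities) are λ = 0 with multiplicity 5.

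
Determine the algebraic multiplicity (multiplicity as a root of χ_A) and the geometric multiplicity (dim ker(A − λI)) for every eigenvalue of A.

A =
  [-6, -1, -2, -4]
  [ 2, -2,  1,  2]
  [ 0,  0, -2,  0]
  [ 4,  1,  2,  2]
λ = -2: alg = 4, geom = 2

Step 1 — factor the characteristic polynomial to read off the algebraic multiplicities:
  χ_A(x) = (x + 2)^4

Step 2 — compute geometric multiplicities via the rank-nullity identity g(λ) = n − rank(A − λI):
  rank(A − (-2)·I) = 2, so dim ker(A − (-2)·I) = n − 2 = 2

Summary:
  λ = -2: algebraic multiplicity = 4, geometric multiplicity = 2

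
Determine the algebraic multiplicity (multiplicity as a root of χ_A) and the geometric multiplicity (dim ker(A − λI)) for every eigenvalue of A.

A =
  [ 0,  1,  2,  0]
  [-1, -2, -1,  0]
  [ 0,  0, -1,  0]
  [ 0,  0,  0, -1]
λ = -1: alg = 4, geom = 2

Step 1 — factor the characteristic polynomial to read off the algebraic multiplicities:
  χ_A(x) = (x + 1)^4

Step 2 — compute geometric multiplicities via the rank-nullity identity g(λ) = n − rank(A − λI):
  rank(A − (-1)·I) = 2, so dim ker(A − (-1)·I) = n − 2 = 2

Summary:
  λ = -1: algebraic multiplicity = 4, geometric multiplicity = 2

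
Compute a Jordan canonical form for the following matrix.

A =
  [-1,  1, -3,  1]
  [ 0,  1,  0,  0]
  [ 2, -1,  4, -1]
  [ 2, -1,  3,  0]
J_2(1) ⊕ J_1(1) ⊕ J_1(1)

The characteristic polynomial is
  det(x·I − A) = x^4 - 4*x^3 + 6*x^2 - 4*x + 1 = (x - 1)^4

Eigenvalues and multiplicities (the geometric multiplicity of λ is n − rank(A − λI), which equals the number of Jordan blocks for λ):
  λ = 1: algebraic multiplicity = 4, geometric multiplicity = 3

Determining the block sizes for each eigenvalue:
  λ = 1: 3 blocks summing to 4 forces exactly one block of size 2 and the rest size 1 → block sizes [2, 1, 1]

Assembling the blocks gives a Jordan form
J =
  [1, 1, 0, 0]
  [0, 1, 0, 0]
  [0, 0, 1, 0]
  [0, 0, 0, 1]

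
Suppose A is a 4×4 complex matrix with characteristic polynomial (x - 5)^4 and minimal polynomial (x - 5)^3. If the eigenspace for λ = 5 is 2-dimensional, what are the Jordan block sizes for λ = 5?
Block sizes for λ = 5: [3, 1]

Step 1 — from the characteristic polynomial, algebraic multiplicity of λ = 5 is 4. From dim ker(A − (5)·I) = 2, there are exactly 2 Jordan blocks for λ = 5.
Step 2 — from the minimal polynomial, the factor (x − 5)^3 tells us the largest block for λ = 5 has size 3.
Step 3 — with total size 4, 2 blocks, and largest block 3, the block sizes (in nonincreasing order) are [3, 1].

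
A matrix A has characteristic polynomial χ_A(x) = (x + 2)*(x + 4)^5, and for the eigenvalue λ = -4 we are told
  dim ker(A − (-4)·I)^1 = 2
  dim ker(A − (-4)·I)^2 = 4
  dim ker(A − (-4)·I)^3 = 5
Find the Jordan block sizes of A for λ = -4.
Block sizes for λ = -4: [3, 2]

From the dimensions of kernels of powers, the number of Jordan blocks of size at least j is d_j − d_{j−1} where d_j = dim ker(N^j) (with d_0 = 0). Computing the differences gives [2, 2, 1].
The number of blocks of size exactly k is (#blocks of size ≥ k) − (#blocks of size ≥ k + 1), so the partition is: 1 block(s) of size 2, 1 block(s) of size 3.
In nonincreasing order the block sizes are [3, 2].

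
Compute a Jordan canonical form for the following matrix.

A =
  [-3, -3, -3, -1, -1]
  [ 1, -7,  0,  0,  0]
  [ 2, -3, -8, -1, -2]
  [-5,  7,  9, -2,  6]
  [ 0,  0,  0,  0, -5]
J_3(-5) ⊕ J_2(-5)

The characteristic polynomial is
  det(x·I − A) = x^5 + 25*x^4 + 250*x^3 + 1250*x^2 + 3125*x + 3125 = (x + 5)^5

Eigenvalues and multiplicities (the geometric multiplicity of λ is n − rank(A − λI), which equals the number of Jordan blocks for λ):
  λ = -5: algebraic multiplicity = 5, geometric multiplicity = 2

Determining the block sizes for each eigenvalue:
  λ = -5: with am = 5 and gm = 2, the partition is not yet determined (e.g. several partitions of 5 into 2 parts exist). Let N = A − (-5)·I. Computing rank(N^1) = 3, rank(N^2) = 1, rank(N^3) = 0; the number of blocks of size ≥ j is rank(N^{j−1}) − rank(N^j), giving [2, 2, 1]. So we have 1 block(s) of size 3, 1 block(s) of size 2 → block sizes [3, 2]

Assembling the blocks gives a Jordan form
J =
  [-5,  1,  0,  0,  0]
  [ 0, -5,  1,  0,  0]
  [ 0,  0, -5,  0,  0]
  [ 0,  0,  0, -5,  1]
  [ 0,  0,  0,  0, -5]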